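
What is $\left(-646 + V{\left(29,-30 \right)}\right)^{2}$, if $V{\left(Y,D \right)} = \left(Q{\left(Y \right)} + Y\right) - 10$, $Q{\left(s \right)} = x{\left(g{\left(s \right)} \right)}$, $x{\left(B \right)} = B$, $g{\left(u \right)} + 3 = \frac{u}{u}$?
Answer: $395641$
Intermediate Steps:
$g{\left(u \right)} = -2$ ($g{\left(u \right)} = -3 + \frac{u}{u} = -3 + 1 = -2$)
$Q{\left(s \right)} = -2$
$V{\left(Y,D \right)} = -12 + Y$ ($V{\left(Y,D \right)} = \left(-2 + Y\right) - 10 = -12 + Y$)
$\left(-646 + V{\left(29,-30 \right)}\right)^{2} = \left(-646 + \left(-12 + 29\right)\right)^{2} = \left(-646 + 17\right)^{2} = \left(-629\right)^{2} = 395641$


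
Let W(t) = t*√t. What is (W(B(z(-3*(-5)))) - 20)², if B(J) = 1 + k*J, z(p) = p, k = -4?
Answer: -204979 + 2360*I*√59 ≈ -2.0498e+5 + 18128.0*I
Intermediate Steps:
B(J) = 1 - 4*J
W(t) = t^(3/2)
(W(B(z(-3*(-5)))) - 20)² = ((1 - (-12)*(-5))^(3/2) - 20)² = ((1 - 4*15)^(3/2) - 20)² = ((1 - 60)^(3/2) - 20)² = ((-59)^(3/2) - 20)² = (-59*I*√59 - 20)² = (-20 - 59*I*√59)²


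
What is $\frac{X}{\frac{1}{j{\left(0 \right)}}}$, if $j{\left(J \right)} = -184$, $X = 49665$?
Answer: $-9138360$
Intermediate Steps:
$\frac{X}{\frac{1}{j{\left(0 \right)}}} = \frac{49665}{\frac{1}{-184}} = \frac{49665}{- \frac{1}{184}} = 49665 \left(-184\right) = -9138360$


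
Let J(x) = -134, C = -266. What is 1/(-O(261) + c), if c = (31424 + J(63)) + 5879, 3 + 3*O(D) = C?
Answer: 3/111776 ≈ 2.6839e-5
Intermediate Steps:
O(D) = -269/3 (O(D) = -1 + (⅓)*(-266) = -1 - 266/3 = -269/3)
c = 37169 (c = (31424 - 134) + 5879 = 31290 + 5879 = 37169)
1/(-O(261) + c) = 1/(-1*(-269/3) + 37169) = 1/(269/3 + 37169) = 1/(111776/3) = 3/111776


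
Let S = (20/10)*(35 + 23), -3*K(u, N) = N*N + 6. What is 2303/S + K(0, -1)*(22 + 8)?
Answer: -5817/116 ≈ -50.147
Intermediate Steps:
K(u, N) = -2 - N²/3 (K(u, N) = -(N*N + 6)/3 = -(N² + 6)/3 = -(6 + N²)/3 = -2 - N²/3)
S = 116 (S = (20*(⅒))*58 = 2*58 = 116)
2303/S + K(0, -1)*(22 + 8) = 2303/116 + (-2 - ⅓*(-1)²)*(22 + 8) = 2303*(1/116) + (-2 - ⅓*1)*30 = 2303/116 + (-2 - ⅓)*30 = 2303/116 - 7/3*30 = 2303/116 - 70 = -5817/116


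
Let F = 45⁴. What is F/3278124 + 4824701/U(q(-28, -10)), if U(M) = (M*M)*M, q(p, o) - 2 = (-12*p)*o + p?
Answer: 1473818521289297/1178317921868968 ≈ 1.2508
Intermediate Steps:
q(p, o) = 2 + p - 12*o*p (q(p, o) = 2 + ((-12*p)*o + p) = 2 + (-12*o*p + p) = 2 + (p - 12*o*p) = 2 + p - 12*o*p)
U(M) = M³ (U(M) = M²*M = M³)
F = 4100625
F/3278124 + 4824701/U(q(-28, -10)) = 4100625/3278124 + 4824701/((2 - 28 - 12*(-10)*(-28))³) = 4100625*(1/3278124) + 4824701/((2 - 28 - 3360)³) = 151875/121412 + 4824701/((-3386)³) = 151875/121412 + 4824701/(-38820476456) = 151875/121412 + 4824701*(-1/38820476456) = 151875/121412 - 4824701/38820476456 = 1473818521289297/1178317921868968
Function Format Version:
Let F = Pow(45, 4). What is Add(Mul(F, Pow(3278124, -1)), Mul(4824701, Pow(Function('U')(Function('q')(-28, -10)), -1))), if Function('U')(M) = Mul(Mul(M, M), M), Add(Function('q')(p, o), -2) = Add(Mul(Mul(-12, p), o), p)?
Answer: Rational(1473818521289297, 1178317921868968) ≈ 1.2508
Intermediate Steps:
Function('q')(p, o) = Add(2, p, Mul(-12, o, p)) (Function('q')(p, o) = Add(2, Add(Mul(Mul(-12, p), o), p)) = Add(2, Add(Mul(-12, o, p), p)) = Add(2, Add(p, Mul(-12, o, p))) = Add(2, p, Mul(-12, o, p)))
Function('U')(M) = Pow(M, 3) (Function('U')(M) = Mul(Pow(M, 2), M) = Pow(M, 3))
F = 4100625
Add(Mul(F, Pow(3278124, -1)), Mul(4824701, Pow(Function('U')(Function('q')(-28, -10)), -1))) = Add(Mul(4100625, Pow(3278124, -1)), Mul(4824701, Pow(Pow(Add(2, -28, Mul(-12, -10, -28)), 3), -1))) = Add(Mul(4100625, Rational(1, 3278124)), Mul(4824701, Pow(Pow(Add(2, -28, -3360), 3), -1))) = Add(Rational(151875, 121412), Mul(4824701, Pow(Pow(-3386, 3), -1))) = Add(Rational(151875, 121412), Mul(4824701, Pow(-38820476456, -1))) = Add(Rational(151875, 121412), Mul(4824701, Rational(-1, 38820476456))) = Add(Rational(151875, 121412), Rational(-4824701, 38820476456)) = Rational(1473818521289297, 1178317921868968)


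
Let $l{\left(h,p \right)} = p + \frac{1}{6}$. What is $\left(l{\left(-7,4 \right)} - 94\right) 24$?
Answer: $-2156$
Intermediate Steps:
$l{\left(h,p \right)} = \frac{1}{6} + p$ ($l{\left(h,p \right)} = p + \frac{1}{6} = \frac{1}{6} + p$)
$\left(l{\left(-7,4 \right)} - 94\right) 24 = \left(\left(\frac{1}{6} + 4\right) - 94\right) 24 = \left(\frac{25}{6} - 94\right) 24 = \left(- \frac{539}{6}\right) 24 = -2156$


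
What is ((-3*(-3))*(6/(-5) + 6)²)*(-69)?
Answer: -357696/25 ≈ -14308.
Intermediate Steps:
((-3*(-3))*(6/(-5) + 6)²)*(-69) = (9*(6*(-⅕) + 6)²)*(-69) = (9*(-6/5 + 6)²)*(-69) = (9*(24/5)²)*(-69) = (9*(576/25))*(-69) = (5184/25)*(-69) = -357696/25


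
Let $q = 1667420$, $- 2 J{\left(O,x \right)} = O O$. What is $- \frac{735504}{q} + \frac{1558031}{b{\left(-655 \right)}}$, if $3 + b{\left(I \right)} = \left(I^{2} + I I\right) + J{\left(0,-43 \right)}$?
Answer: $\frac{491698762333}{357681182185} \approx 1.3747$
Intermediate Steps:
$J{\left(O,x \right)} = - \frac{O^{2}}{2}$ ($J{\left(O,x \right)} = - \frac{O O}{2} = - \frac{O^{2}}{2}$)
$b{\left(I \right)} = -3 + 2 I^{2}$ ($b{\left(I \right)} = -3 - \left(0 - I^{2} - I I\right) = -3 + \left(\left(I^{2} + I^{2}\right) - 0\right) = -3 + \left(2 I^{2} + 0\right) = -3 + 2 I^{2}$)
$- \frac{735504}{q} + \frac{1558031}{b{\left(-655 \right)}} = - \frac{735504}{1667420} + \frac{1558031}{-3 + 2 \left(-655\right)^{2}} = \left(-735504\right) \frac{1}{1667420} + \frac{1558031}{-3 + 2 \cdot 429025} = - \frac{183876}{416855} + \frac{1558031}{-3 + 858050} = - \frac{183876}{416855} + \frac{1558031}{858047} = \frac{491698762333}{357681182185}$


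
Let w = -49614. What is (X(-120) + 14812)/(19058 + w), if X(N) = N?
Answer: -3673/7639 ≈ -0.48082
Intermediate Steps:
(X(-120) + 14812)/(19058 + w) = (-120 + 14812)/(19058 - 49614) = 14692/(-30556) = 14692*(-1/30556) = -3673/7639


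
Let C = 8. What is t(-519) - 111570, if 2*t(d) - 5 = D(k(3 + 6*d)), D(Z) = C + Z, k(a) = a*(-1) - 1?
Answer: -220017/2 ≈ -1.1001e+5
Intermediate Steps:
k(a) = -1 - a (k(a) = -a - 1 = -1 - a)
D(Z) = 8 + Z
t(d) = 9/2 - 3*d (t(d) = 5/2 + (8 + (-1 - (3 + 6*d)))/2 = 5/2 + (8 + (-1 + (-3 - 6*d)))/2 = 5/2 + (8 + (-4 - 6*d))/2 = 5/2 + (4 - 6*d)/2 = 5/2 + (2 - 3*d) = 9/2 - 3*d)
t(-519) - 111570 = (9/2 - 3*(-519)) - 111570 = (9/2 + 1557) - 111570 = 3123/2 - 111570 = -220017/2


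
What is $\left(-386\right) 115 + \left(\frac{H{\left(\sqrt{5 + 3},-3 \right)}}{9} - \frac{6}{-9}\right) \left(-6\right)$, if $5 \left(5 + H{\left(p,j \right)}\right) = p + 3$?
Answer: $- \frac{665866}{15} - \frac{4 \sqrt{2}}{15} \approx -44391.0$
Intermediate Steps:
$H{\left(p,j \right)} = - \frac{22}{5} + \frac{p}{5}$ ($H{\left(p,j \right)} = -5 + \frac{p + 3}{5} = -5 + \frac{3 + p}{5} = -5 + \left(\frac{3}{5} + \frac{p}{5}\right) = - \frac{22}{5} + \frac{p}{5}$)
$\left(-386\right) 115 + \left(\frac{H{\left(\sqrt{5 + 3},-3 \right)}}{9} - \frac{6}{-9}\right) \left(-6\right) = \left(-386\right) 115 + \left(\frac{- \frac{22}{5} + \frac{\sqrt{5 + 3}}{5}}{9} - \frac{6}{-9}\right) \left(-6\right) = -44390 + \left(\left(- \frac{22}{5} + \frac{\sqrt{8}}{5}\right) \frac{1}{9} - - \frac{2}{3}\right) \left(-6\right) = -44390 + \left(\left(- \frac{22}{5} + \frac{2 \sqrt{2}}{5}\right) \frac{1}{9} + \frac{2}{3}\right) \left(-6\right) = -44390 + \left(\left(- \frac{22}{45} + \frac{2 \sqrt{2}}{45}\right) + \frac{2}{3}\right) \left(-6\right) = -44390 + \left(\frac{8}{45} + \frac{2 \sqrt{2}}{45}\right) \left(-6\right) = -44390 - \left(\frac{16}{15} + \frac{4 \sqrt{2}}{15}\right) = - \frac{665866}{15} - \frac{4 \sqrt{2}}{15}$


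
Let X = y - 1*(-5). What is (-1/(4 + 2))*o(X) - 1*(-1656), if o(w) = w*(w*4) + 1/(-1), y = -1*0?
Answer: 3279/2 ≈ 1639.5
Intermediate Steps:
y = 0
X = 5 (X = 0 - 1*(-5) = 0 + 5 = 5)
o(w) = -1 + 4*w² (o(w) = w*(4*w) - 1 = 4*w² - 1 = -1 + 4*w²)
(-1/(4 + 2))*o(X) - 1*(-1656) = (-1/(4 + 2))*(-1 + 4*5²) - 1*(-1656) = (-1/6)*(-1 + 4*25) + 1656 = ((⅙)*(-1))*(-1 + 100) + 1656 = -⅙*99 + 1656 = -33/2 + 1656 = 3279/2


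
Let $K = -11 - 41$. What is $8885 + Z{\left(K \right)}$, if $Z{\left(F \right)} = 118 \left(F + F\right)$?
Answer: $-3387$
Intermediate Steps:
$K = -52$ ($K = -11 - 41 = -52$)
$Z{\left(F \right)} = 236 F$ ($Z{\left(F \right)} = 118 \cdot 2 F = 236 F$)
$8885 + Z{\left(K \right)} = 8885 + 236 \left(-52\right) = 8885 - 12272 = -3387$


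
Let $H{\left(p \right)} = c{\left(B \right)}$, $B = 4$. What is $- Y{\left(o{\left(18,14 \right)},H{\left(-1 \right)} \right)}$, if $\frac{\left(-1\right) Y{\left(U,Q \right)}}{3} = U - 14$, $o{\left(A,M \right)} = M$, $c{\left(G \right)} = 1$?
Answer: $0$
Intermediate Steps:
$H{\left(p \right)} = 1$
$Y{\left(U,Q \right)} = 42 - 3 U$ ($Y{\left(U,Q \right)} = - 3 \left(U - 14\right) = - 3 \left(-14 + U\right) = 42 - 3 U$)
$- Y{\left(o{\left(18,14 \right)},H{\left(-1 \right)} \right)} = - (42 - 42) = \left(-1\right) 0 = 0$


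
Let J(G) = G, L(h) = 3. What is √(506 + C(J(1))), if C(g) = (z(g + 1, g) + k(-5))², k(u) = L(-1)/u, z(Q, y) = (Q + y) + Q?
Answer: √13134/5 ≈ 22.921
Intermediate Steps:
z(Q, y) = y + 2*Q
k(u) = 3/u
C(g) = (7/5 + 3*g)² (C(g) = ((g + 2*(g + 1)) + 3/(-5))² = ((g + 2*(1 + g)) + 3*(-⅕))² = ((g + (2 + 2*g)) - ⅗)² = ((2 + 3*g) - ⅗)² = (7/5 + 3*g)²)
√(506 + C(J(1))) = √(506 + (7 + 15*1)²/25) = √(506 + (7 + 15)²/25) = √(506 + (1/25)*22²) = √(506 + (1/25)*484) = √(506 + 484/25) = √(13134/25) = √13134/5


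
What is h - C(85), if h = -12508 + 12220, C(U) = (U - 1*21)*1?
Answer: -352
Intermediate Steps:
C(U) = -21 + U (C(U) = (U - 21)*1 = (-21 + U)*1 = -21 + U)
h = -288
h - C(85) = -288 - (-21 + 85) = -288 - 1*64 = -288 - 64 = -352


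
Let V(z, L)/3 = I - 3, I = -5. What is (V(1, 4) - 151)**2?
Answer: 30625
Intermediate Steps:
V(z, L) = -24 (V(z, L) = 3*(-5 - 3) = 3*(-8) = -24)
(V(1, 4) - 151)**2 = (-24 - 151)**2 = (-175)**2 = 30625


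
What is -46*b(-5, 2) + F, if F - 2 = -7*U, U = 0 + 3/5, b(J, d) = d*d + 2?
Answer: -1391/5 ≈ -278.20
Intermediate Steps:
b(J, d) = 2 + d² (b(J, d) = d² + 2 = 2 + d²)
U = ⅗ (U = 0 + 3*(⅕) = 0 + ⅗ = ⅗ ≈ 0.60000)
F = -11/5 (F = 2 - 7*⅗ = 2 - 21/5 = -11/5 ≈ -2.2000)
-46*b(-5, 2) + F = -46*(2 + 2²) - 11/5 = -46*(2 + 4) - 11/5 = -46*6 - 11/5 = -276 - 11/5 = -1391/5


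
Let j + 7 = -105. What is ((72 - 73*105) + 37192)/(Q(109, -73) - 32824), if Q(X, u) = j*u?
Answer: -29599/24648 ≈ -1.2009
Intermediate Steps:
j = -112 (j = -7 - 105 = -112)
Q(X, u) = -112*u
((72 - 73*105) + 37192)/(Q(109, -73) - 32824) = ((72 - 73*105) + 37192)/(-112*(-73) - 32824) = ((72 - 7665) + 37192)/(8176 - 32824) = (-7593 + 37192)/(-24648) = 29599*(-1/24648) = -29599/24648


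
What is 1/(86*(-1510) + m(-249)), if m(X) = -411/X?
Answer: -83/10778243 ≈ -7.7007e-6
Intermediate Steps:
1/(86*(-1510) + m(-249)) = 1/(86*(-1510) - 411/(-249)) = 1/(-129860 - 411*(-1/249)) = 1/(-129860 + 137/83) = 1/(-10778243/83) = -83/10778243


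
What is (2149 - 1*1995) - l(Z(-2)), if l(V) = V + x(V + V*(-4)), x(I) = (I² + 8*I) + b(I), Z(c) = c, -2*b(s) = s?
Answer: 75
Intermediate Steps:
b(s) = -s/2
x(I) = I² + 15*I/2 (x(I) = (I² + 8*I) - I/2 = I² + 15*I/2)
l(V) = V - 3*V*(15 - 6*V)/2 (l(V) = V + (V + V*(-4))*(15 + 2*(V + V*(-4)))/2 = V + (V - 4*V)*(15 + 2*(V - 4*V))/2 = V + (-3*V)*(15 + 2*(-3*V))/2 = V + (-3*V)*(15 - 6*V)/2 = V - 3*V*(15 - 6*V)/2)
(2149 - 1*1995) - l(Z(-2)) = (2149 - 1*1995) - (-2)*(-43 + 18*(-2))/2 = (2149 - 1995) - (-2)*(-43 - 36)/2 = 154 - (-2)*(-79)/2 = 154 - 1*79 = 154 - 79 = 75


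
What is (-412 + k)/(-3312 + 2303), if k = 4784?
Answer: -4372/1009 ≈ -4.3330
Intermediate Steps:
(-412 + k)/(-3312 + 2303) = (-412 + 4784)/(-3312 + 2303) = 4372/(-1009) = 4372*(-1/1009) = -4372/1009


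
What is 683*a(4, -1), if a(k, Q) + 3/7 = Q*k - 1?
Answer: -25954/7 ≈ -3707.7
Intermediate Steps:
a(k, Q) = -10/7 + Q*k (a(k, Q) = -3/7 + (Q*k - 1) = -3/7 + (-1 + Q*k) = -10/7 + Q*k)
683*a(4, -1) = 683*(-10/7 - 1*4) = 683*(-10/7 - 4) = 683*(-38/7) = -25954/7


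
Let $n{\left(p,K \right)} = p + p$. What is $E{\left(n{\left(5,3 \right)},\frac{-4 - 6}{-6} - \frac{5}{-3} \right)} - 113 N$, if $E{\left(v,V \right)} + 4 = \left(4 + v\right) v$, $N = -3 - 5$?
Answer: $1040$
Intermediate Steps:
$N = -8$ ($N = -3 - 5 = -8$)
$n{\left(p,K \right)} = 2 p$
$E{\left(v,V \right)} = -4 + v \left(4 + v\right)$ ($E{\left(v,V \right)} = -4 + \left(4 + v\right) v = -4 + v \left(4 + v\right)$)
$E{\left(n{\left(5,3 \right)},\frac{-4 - 6}{-6} - \frac{5}{-3} \right)} - 113 N = \left(-4 + \left(2 \cdot 5\right)^{2} + 4 \cdot 2 \cdot 5\right) - -904 = \left(-4 + 10^{2} + 4 \cdot 10\right) + 904 = \left(-4 + 100 + 40\right) + 904 = 136 + 904 = 1040$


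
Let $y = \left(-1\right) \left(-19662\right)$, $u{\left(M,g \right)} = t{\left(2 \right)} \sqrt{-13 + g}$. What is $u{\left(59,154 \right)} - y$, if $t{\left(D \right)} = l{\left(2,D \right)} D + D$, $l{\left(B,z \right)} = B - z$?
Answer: $-19662 + 2 \sqrt{141} \approx -19638.0$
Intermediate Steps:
$t{\left(D \right)} = D + D \left(2 - D\right)$ ($t{\left(D \right)} = \left(2 - D\right) D + D = D \left(2 - D\right) + D = D + D \left(2 - D\right)$)
$u{\left(M,g \right)} = 2 \sqrt{-13 + g}$ ($u{\left(M,g \right)} = 2 \left(3 - 2\right) \sqrt{-13 + g} = 2 \cdot 1 \sqrt{-13 + g} = 2 \sqrt{-13 + g}$)
$y = 19662$
$u{\left(59,154 \right)} - y = 2 \sqrt{-13 + 154} - 19662 = 2 \sqrt{141} - 19662 = -19662 + 2 \sqrt{141}$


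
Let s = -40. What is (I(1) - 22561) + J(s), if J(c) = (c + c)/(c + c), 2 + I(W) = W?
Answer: -22561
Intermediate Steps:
I(W) = -2 + W
J(c) = 1 (J(c) = (2*c)/((2*c)) = (2*c)*(1/(2*c)) = 1)
(I(1) - 22561) + J(s) = ((-2 + 1) - 22561) + 1 = (-1 - 22561) + 1 = -22562 + 1 = -22561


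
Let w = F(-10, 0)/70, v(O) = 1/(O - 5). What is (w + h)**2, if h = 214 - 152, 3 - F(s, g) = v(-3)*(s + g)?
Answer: 6155361/1600 ≈ 3847.1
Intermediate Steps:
v(O) = 1/(-5 + O)
F(s, g) = 3 + g/8 + s/8 (F(s, g) = 3 - (s + g)/(-5 - 3) = 3 - (g + s)/(-8) = 3 - (-1)*(g + s)/8 = 3 - (-g/8 - s/8) = 3 + (g/8 + s/8) = 3 + g/8 + s/8)
w = 1/40 (w = (3 + (1/8)*0 + (1/8)*(-10))/70 = (3 + 0 - 5/4)*(1/70) = (7/4)*(1/70) = 1/40 ≈ 0.025000)
h = 62
(w + h)**2 = (1/40 + 62)**2 = (2481/40)**2 = 6155361/1600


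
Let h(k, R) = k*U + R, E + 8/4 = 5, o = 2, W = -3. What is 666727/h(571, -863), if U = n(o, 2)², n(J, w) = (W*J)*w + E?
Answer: 666727/45388 ≈ 14.689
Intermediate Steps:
E = 3 (E = -2 + 5 = 3)
n(J, w) = 3 - 3*J*w (n(J, w) = (-3*J)*w + 3 = -3*J*w + 3 = 3 - 3*J*w)
U = 81 (U = (3 - 3*2*2)² = (3 - 12)² = (-9)² = 81)
h(k, R) = R + 81*k (h(k, R) = k*81 + R = 81*k + R = R + 81*k)
666727/h(571, -863) = 666727/(-863 + 81*571) = 666727/(-863 + 46251) = 666727/45388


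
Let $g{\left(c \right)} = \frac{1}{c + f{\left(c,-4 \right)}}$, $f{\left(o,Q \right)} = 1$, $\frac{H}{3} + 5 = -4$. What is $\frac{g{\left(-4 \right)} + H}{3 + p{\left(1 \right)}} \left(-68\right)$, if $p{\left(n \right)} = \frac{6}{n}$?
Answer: $\frac{5576}{27} \approx 206.52$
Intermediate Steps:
$H = -27$ ($H = -15 + 3 \left(-4\right) = -15 - 12 = -27$)
$g{\left(c \right)} = \frac{1}{1 + c}$ ($g{\left(c \right)} = \frac{1}{c + 1} = \frac{1}{1 + c}$)
$\frac{g{\left(-4 \right)} + H}{3 + p{\left(1 \right)}} \left(-68\right) = \frac{\frac{1}{1 - 4} - 27}{3 + \frac{6}{1}} \left(-68\right) = \frac{\frac{1}{-3} - 27}{3 + 6 \cdot 1} \left(-68\right) = \frac{- \frac{1}{3} - 27}{3 + 6} \left(-68\right) = - \frac{82}{3 \cdot 9} \left(-68\right) = \left(- \frac{82}{3}\right) \frac{1}{9} \left(-68\right) = \left(- \frac{82}{27}\right) \left(-68\right) = \frac{5576}{27}$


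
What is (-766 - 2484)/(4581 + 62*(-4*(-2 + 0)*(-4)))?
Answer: -3250/2597 ≈ -1.2514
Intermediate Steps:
(-766 - 2484)/(4581 + 62*(-4*(-2 + 0)*(-4))) = -3250/(4581 + 62*(-4*(-2)*(-4))) = -3250/(4581 + 62*(8*(-4))) = -3250/(4581 + 62*(-32)) = -3250/(4581 - 1984) = -3250/2597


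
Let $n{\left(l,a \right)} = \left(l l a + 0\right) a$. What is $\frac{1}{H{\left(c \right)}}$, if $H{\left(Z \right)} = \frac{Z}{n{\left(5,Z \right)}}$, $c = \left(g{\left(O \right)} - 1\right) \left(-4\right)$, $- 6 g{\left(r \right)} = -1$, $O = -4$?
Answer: $\frac{250}{3} \approx 83.333$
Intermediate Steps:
$g{\left(r \right)} = \frac{1}{6}$ ($g{\left(r \right)} = \left(- \frac{1}{6}\right) \left(-1\right) = \frac{1}{6}$)
$c = \frac{10}{3}$ ($c = \left(\frac{1}{6} - 1\right) \left(-4\right) = \left(- \frac{5}{6}\right) \left(-4\right) = \frac{10}{3} \approx 3.3333$)
$n{\left(l,a \right)} = a^{2} l^{2}$ ($n{\left(l,a \right)} = \left(l^{2} a + 0\right) a = \left(a l^{2} + 0\right) a = a l^{2} a = a^{2} l^{2}$)
$H{\left(Z \right)} = \frac{1}{25 Z}$ ($H{\left(Z \right)} = \frac{Z}{Z^{2} \cdot 5^{2}} = \frac{Z}{Z^{2} \cdot 25} = \frac{Z}{25 Z^{2}} = Z \frac{1}{25 Z^{2}} = \frac{1}{25 Z}$)
$\frac{1}{H{\left(c \right)}} = \frac{1}{\frac{1}{25} \frac{1}{\frac{10}{3}}} = \frac{1}{\frac{1}{25} \cdot \frac{3}{10}} = \frac{1}{\frac{3}{250}} = \frac{250}{3}$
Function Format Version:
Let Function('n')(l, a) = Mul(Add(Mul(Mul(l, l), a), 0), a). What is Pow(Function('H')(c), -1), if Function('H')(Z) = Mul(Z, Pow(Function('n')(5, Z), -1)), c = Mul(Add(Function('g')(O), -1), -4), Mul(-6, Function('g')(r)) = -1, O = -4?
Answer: Rational(250, 3) ≈ 83.333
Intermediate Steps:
Function('g')(r) = Rational(1, 6) (Function('g')(r) = Mul(Rational(-1, 6), -1) = Rational(1, 6))
c = Rational(10, 3) (c = Mul(Add(Rational(1, 6), -1), -4) = Mul(Rational(-5, 6), -4) = Rational(10, 3) ≈ 3.3333)
Function('n')(l, a) = Mul(Pow(a, 2), Pow(l, 2)) (Function('n')(l, a) = Mul(Add(Mul(Pow(l, 2), a), 0), a) = Mul(Add(Mul(a, Pow(l, 2)), 0), a) = Mul(Mul(a, Pow(l, 2)), a) = Mul(Pow(a, 2), Pow(l, 2)))
Function('H')(Z) = Mul(Rational(1, 25), Pow(Z, -1)) (Function('H')(Z) = Mul(Z, Pow(Mul(Pow(Z, 2), Pow(5, 2)), -1)) = Mul(Z, Pow(Mul(Pow(Z, 2), 25), -1)) = Mul(Z, Pow(Mul(25, Pow(Z, 2)), -1)) = Mul(Z, Mul(Rational(1, 25), Pow(Z, -2))) = Mul(Rational(1, 25), Pow(Z, -1)))
Pow(Function('H')(c), -1) = Pow(Mul(Rational(1, 25), Pow(Rational(10, 3), -1)), -1) = Pow(Mul(Rational(1, 25), Rational(3, 10)), -1) = Pow(Rational(3, 250), -1) = Rational(250, 3)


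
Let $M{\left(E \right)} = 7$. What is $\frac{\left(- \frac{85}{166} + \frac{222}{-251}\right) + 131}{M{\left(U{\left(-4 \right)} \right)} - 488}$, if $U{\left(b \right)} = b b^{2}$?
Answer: $- \frac{5400059}{20041346} \approx -0.26945$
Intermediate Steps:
$U{\left(b \right)} = b^{3}$
$\frac{\left(- \frac{85}{166} + \frac{222}{-251}\right) + 131}{M{\left(U{\left(-4 \right)} \right)} - 488} = \frac{\left(- \frac{85}{166} + \frac{222}{-251}\right) + 131}{7 - 488} = \frac{\left(\left(-85\right) \frac{1}{166} + 222 \left(- \frac{1}{251}\right)\right) + 131}{-481} = \left(\left(- \frac{85}{166} - \frac{222}{251}\right) + 131\right) \left(- \frac{1}{481}\right) = \left(- \frac{58187}{41666} + 131\right) \left(- \frac{1}{481}\right) = \frac{5400059}{41666} \left(- \frac{1}{481}\right) = - \frac{5400059}{20041346}$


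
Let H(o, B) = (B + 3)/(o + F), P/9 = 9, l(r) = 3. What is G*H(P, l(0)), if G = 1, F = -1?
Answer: 3/40 ≈ 0.075000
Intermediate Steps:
P = 81 (P = 9*9 = 81)
H(o, B) = (3 + B)/(-1 + o) (H(o, B) = (B + 3)/(o - 1) = (3 + B)/(-1 + o))
G*H(P, l(0)) = 1*((3 + 3)/(-1 + 81)) = 1*(6/80) = 1*((1/80)*6) = 1*(3/40) = 3/40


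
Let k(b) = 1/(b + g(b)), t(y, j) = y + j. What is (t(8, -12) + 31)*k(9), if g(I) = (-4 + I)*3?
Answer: 9/8 ≈ 1.1250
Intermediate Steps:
t(y, j) = j + y
g(I) = -12 + 3*I
k(b) = 1/(-12 + 4*b) (k(b) = 1/(b + (-12 + 3*b)) = 1/(-12 + 4*b))
(t(8, -12) + 31)*k(9) = ((-12 + 8) + 31)*(1/(4*(-3 + 9))) = (-4 + 31)*((¼)/6) = 27*((¼)*(⅙)) = 27*(1/24) = 9/8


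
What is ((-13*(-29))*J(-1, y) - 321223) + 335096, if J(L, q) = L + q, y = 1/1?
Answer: 13873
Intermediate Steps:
y = 1
((-13*(-29))*J(-1, y) - 321223) + 335096 = ((-13*(-29))*(-1 + 1) - 321223) + 335096 = (377*0 - 321223) + 335096 = (0 - 321223) + 335096 = -321223 + 335096 = 13873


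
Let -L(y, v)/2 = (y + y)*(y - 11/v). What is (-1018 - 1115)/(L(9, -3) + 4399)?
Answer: -2133/3943 ≈ -0.54096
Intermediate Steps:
L(y, v) = -4*y*(y - 11/v) (L(y, v) = -2*(y + y)*(y - 11/v) = -2*2*y*(y - 11/v) = -4*y*(y - 11/v))
(-1018 - 1115)/(L(9, -3) + 4399) = (-1018 - 1115)/(4*9*(11 - 1*(-3)*9)/(-3) + 4399) = -2133/(4*9*(-⅓)*(11 + 27) + 4399) = -2133/(4*9*(-⅓)*38 + 4399) = -2133/(-456 + 4399) = -2133/3943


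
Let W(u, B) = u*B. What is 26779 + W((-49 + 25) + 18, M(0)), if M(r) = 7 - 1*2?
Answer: 26749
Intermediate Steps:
M(r) = 5 (M(r) = 7 - 2 = 5)
W(u, B) = B*u
26779 + W((-49 + 25) + 18, M(0)) = 26779 + 5*((-49 + 25) + 18) = 26779 + 5*(-24 + 18) = 26779 + 5*(-6) = 26779 - 30 = 26749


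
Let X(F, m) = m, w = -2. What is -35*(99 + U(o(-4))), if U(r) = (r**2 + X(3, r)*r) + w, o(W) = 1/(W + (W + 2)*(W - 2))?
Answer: -108675/32 ≈ -3396.1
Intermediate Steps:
o(W) = 1/(W + (-2 + W)*(2 + W)) (o(W) = 1/(W + (2 + W)*(-2 + W)) = 1/(W + (-2 + W)*(2 + W)))
U(r) = -2 + 2*r**2 (U(r) = (r**2 + r*r) - 2 = (r**2 + r**2) - 2 = 2*r**2 - 2 = -2 + 2*r**2)
-35*(99 + U(o(-4))) = -35*(99 + (-2 + 2*(1/(-4 - 4 + (-4)**2))**2)) = -35*(99 + (-2 + 2*(1/(-4 - 4 + 16))**2)) = -35*(99 + (-2 + 2*(1/8)**2)) = -35*(99 + (-2 + 2*(1/64))) = -35*(99 + (-2 + 1/32)) = -35*(99 - 63/32) = -35*3105/32 = -108675/32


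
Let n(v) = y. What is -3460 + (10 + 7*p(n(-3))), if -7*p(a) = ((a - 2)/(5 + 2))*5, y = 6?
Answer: -24170/7 ≈ -3452.9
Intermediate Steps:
n(v) = 6
p(a) = 10/49 - 5*a/49 (p(a) = -(a - 2)/(5 + 2)*5/7 = -(-2 + a)/7*5/7 = -(-2 + a)*(⅐)*5/7 = -(-2/7 + a/7)*5/7 = -(-10/7 + 5*a/7)/7 = 10/49 - 5*a/49)
-3460 + (10 + 7*p(n(-3))) = -3460 + (10 + 7*(10/49 - 5/49*6)) = -3460 + (10 + 7*(10/49 - 30/49)) = -3460 + (10 + 7*(-20/49)) = -3460 + (10 - 20/7) = -3460 + 50/7 = -24170/7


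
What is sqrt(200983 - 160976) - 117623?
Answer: -117623 + sqrt(40007) ≈ -1.1742e+5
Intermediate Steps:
sqrt(200983 - 160976) - 117623 = sqrt(40007) - 117623 = -117623 + sqrt(40007)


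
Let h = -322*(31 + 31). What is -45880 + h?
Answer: -65844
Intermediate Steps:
h = -19964 (h = -322*62 = -19964)
-45880 + h = -45880 - 19964 = -65844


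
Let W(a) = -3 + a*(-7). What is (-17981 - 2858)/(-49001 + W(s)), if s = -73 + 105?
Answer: 20839/49228 ≈ 0.42332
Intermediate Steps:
s = 32
W(a) = -3 - 7*a
(-17981 - 2858)/(-49001 + W(s)) = (-17981 - 2858)/(-49001 + (-3 - 7*32)) = -20839/(-49001 + (-3 - 224)) = -20839/(-49001 - 227) = -20839/(-49228) = -20839*(-1/49228) = 20839/49228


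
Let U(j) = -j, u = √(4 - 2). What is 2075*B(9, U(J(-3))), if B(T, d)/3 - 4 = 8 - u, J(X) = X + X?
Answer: 74700 - 6225*√2 ≈ 65897.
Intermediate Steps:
u = √2 ≈ 1.4142
J(X) = 2*X
B(T, d) = 36 - 3*√2 (B(T, d) = 12 + 3*(8 - √2) = 12 + (24 - 3*√2) = 36 - 3*√2)
2075*B(9, U(J(-3))) = 2075*(36 - 3*√2) = 74700 - 6225*√2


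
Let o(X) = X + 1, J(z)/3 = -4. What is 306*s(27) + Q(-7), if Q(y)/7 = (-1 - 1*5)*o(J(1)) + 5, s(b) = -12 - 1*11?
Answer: -6541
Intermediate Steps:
J(z) = -12 (J(z) = 3*(-4) = -12)
s(b) = -23 (s(b) = -12 - 11 = -23)
o(X) = 1 + X
Q(y) = 497 (Q(y) = 7*((-1 - 1*5)*(1 - 12) + 5) = 7*((-1 - 5)*(-11) + 5) = 7*(-6*(-11) + 5) = 7*(66 + 5) = 7*71 = 497)
306*s(27) + Q(-7) = 306*(-23) + 497 = -7038 + 497 = -6541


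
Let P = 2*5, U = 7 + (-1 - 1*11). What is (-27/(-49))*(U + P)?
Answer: 135/49 ≈ 2.7551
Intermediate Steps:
U = -5 (U = 7 + (-1 - 11) = 7 - 12 = -5)
P = 10
(-27/(-49))*(U + P) = (-27/(-49))*(-5 + 10) = -27*(-1/49)*5 = (27/49)*5 = 135/49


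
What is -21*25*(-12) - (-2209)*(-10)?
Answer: -15790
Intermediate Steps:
-21*25*(-12) - (-2209)*(-10) = -525*(-12) - 1*22090 = 6300 - 22090 = -15790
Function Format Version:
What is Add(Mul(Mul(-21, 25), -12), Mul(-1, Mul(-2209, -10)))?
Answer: -15790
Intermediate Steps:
Add(Mul(Mul(-21, 25), -12), Mul(-1, Mul(-2209, -10))) = Add(Mul(-525, -12), Mul(-1, 22090)) = Add(6300, -22090) = -15790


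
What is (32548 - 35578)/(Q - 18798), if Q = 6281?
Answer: 3030/12517 ≈ 0.24207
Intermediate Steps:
(32548 - 35578)/(Q - 18798) = (32548 - 35578)/(6281 - 18798) = -3030/(-12517) = -3030*(-1/12517) = 3030/12517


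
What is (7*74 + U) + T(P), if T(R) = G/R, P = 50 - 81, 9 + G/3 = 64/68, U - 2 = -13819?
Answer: -7008162/527 ≈ -13298.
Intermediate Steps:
U = -13817 (U = 2 - 13819 = -13817)
G = -411/17 (G = -27 + 3*(64/68) = -27 + 3*(64*(1/68)) = -27 + 3*(16/17) = -27 + 48/17 = -411/17 ≈ -24.176)
P = -31
T(R) = -411/(17*R)
(7*74 + U) + T(P) = (7*74 - 13817) - 411/17/(-31) = (518 - 13817) - 411/17*(-1/31) = -13299 + 411/527 = -7008162/527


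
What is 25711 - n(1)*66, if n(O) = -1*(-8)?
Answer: 25183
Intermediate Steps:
n(O) = 8
25711 - n(1)*66 = 25711 - 8*66 = 25711 - 1*528 = 25711 - 528 = 25183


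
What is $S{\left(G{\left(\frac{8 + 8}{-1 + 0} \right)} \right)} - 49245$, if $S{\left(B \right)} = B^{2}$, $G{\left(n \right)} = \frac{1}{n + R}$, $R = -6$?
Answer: $- \frac{23834579}{484} \approx -49245.0$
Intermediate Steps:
$G{\left(n \right)} = \frac{1}{-6 + n}$ ($G{\left(n \right)} = \frac{1}{n - 6} = \frac{1}{-6 + n}$)
$S{\left(G{\left(\frac{8 + 8}{-1 + 0} \right)} \right)} - 49245 = \left(\frac{1}{-6 + \frac{8 + 8}{-1 + 0}}\right)^{2} - 49245 = \left(\frac{1}{-6 + \frac{16}{-1}}\right)^{2} - 49245 = \left(\frac{1}{-6 + 16 \left(-1\right)}\right)^{2} - 49245 = \left(\frac{1}{-6 - 16}\right)^{2} - 49245 = \left(\frac{1}{-22}\right)^{2} - 49245 = \left(- \frac{1}{22}\right)^{2} - 49245 = \frac{1}{484} - 49245 = - \frac{23834579}{484}$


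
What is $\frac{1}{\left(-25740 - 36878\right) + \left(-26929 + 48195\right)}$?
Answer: $- \frac{1}{41352} \approx -2.4183 \cdot 10^{-5}$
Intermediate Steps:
$\frac{1}{\left(-25740 - 36878\right) + \left(-26929 + 48195\right)} = \frac{1}{\left(-25740 - 36878\right) + 21266} = \frac{1}{-62618 + 21266} = \frac{1}{-41352} = - \frac{1}{41352}$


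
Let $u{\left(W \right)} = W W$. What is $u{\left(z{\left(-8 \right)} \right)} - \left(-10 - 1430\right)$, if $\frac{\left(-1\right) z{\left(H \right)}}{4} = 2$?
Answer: $1504$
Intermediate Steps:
$z{\left(H \right)} = -8$ ($z{\left(H \right)} = \left(-4\right) 2 = -8$)
$u{\left(W \right)} = W^{2}$
$u{\left(z{\left(-8 \right)} \right)} - \left(-10 - 1430\right) = \left(-8\right)^{2} - \left(-10 - 1430\right) = 64 - \left(-10 - 1430\right) = 64 - -1440 = 64 + 1440 = 1504$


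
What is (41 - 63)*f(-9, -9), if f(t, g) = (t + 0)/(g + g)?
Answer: -11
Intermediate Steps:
f(t, g) = t/(2*g) (f(t, g) = t/((2*g)) = t*(1/(2*g)) = t/(2*g))
(41 - 63)*f(-9, -9) = (41 - 63)*((½)*(-9)/(-9)) = -11*(-9)*(-1)/9 = -22*½ = -11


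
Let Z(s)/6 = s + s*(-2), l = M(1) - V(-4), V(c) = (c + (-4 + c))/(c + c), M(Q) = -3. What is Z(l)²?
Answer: 729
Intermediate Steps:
V(c) = (-4 + 2*c)/(2*c) (V(c) = (-4 + 2*c)/((2*c)) = (-4 + 2*c)*(1/(2*c)) = (-4 + 2*c)/(2*c))
l = -9/2 (l = -3 - (-2 - 4)/(-4) = -3 - (-1)*(-6)/4 = -3 - 1*3/2 = -3 - 3/2 = -9/2 ≈ -4.5000)
Z(s) = -6*s (Z(s) = 6*(s + s*(-2)) = 6*(s - 2*s) = 6*(-s) = -6*s)
Z(l)² = (-6*(-9/2))² = 27² = 729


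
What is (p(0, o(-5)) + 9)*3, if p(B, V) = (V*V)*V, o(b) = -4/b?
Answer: 3567/125 ≈ 28.536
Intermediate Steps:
o(b) = -4/b
p(B, V) = V³ (p(B, V) = V²*V = V³)
(p(0, o(-5)) + 9)*3 = ((-4/(-5))³ + 9)*3 = ((-4*(-⅕))³ + 9)*3 = ((⅘)³ + 9)*3 = (64/125 + 9)*3 = (1189/125)*3 = 3567/125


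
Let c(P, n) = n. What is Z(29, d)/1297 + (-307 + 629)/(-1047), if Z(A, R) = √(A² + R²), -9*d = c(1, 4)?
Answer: -322/1047 + √68137/11673 ≈ -0.28518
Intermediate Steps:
d = -4/9 (d = -⅑*4 = -4/9 ≈ -0.44444)
Z(29, d)/1297 + (-307 + 629)/(-1047) = √(29² + (-4/9)²)/1297 + (-307 + 629)/(-1047) = √(841 + 16/81)*(1/1297) + 322*(-1/1047) = √(68137/81)*(1/1297) - 322/1047 = (√68137/9)*(1/1297) - 322/1047 = √68137/11673 - 322/1047 = -322/1047 + √68137/11673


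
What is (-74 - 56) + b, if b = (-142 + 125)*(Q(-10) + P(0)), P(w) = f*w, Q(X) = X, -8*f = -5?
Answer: 40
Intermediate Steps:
f = 5/8 (f = -⅛*(-5) = 5/8 ≈ 0.62500)
P(w) = 5*w/8
b = 170 (b = (-142 + 125)*(-10 + (5/8)*0) = -17*(-10 + 0) = -17*(-10) = 170)
(-74 - 56) + b = (-74 - 56) + 170 = -130 + 170 = 40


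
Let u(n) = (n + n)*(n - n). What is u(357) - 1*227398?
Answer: -227398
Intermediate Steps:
u(n) = 0 (u(n) = (2*n)*0 = 0)
u(357) - 1*227398 = 0 - 1*227398 = 0 - 227398 = -227398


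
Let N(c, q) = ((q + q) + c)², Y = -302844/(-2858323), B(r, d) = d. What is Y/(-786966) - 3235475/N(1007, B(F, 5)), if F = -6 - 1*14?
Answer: -1212981257158334411/387755466350469867 ≈ -3.1282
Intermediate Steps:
F = -20 (F = -6 - 14 = -20)
Y = 302844/2858323 (Y = -302844*(-1)/2858323 = -1*(-302844/2858323) = 302844/2858323 ≈ 0.10595)
N(c, q) = (c + 2*q)² (N(c, q) = (2*q + c)² = (c + 2*q)²)
Y/(-786966) - 3235475/N(1007, B(F, 5)) = (302844/2858323)/(-786966) - 3235475/(1007 + 2*5)² = (302844/2858323)*(-1/786966) - 3235475/(1007 + 10)² = -50474/374900503003 - 3235475/(1017²) = -50474/374900503003 - 3235475/1034289 = -1212981257158334411/387755466350469867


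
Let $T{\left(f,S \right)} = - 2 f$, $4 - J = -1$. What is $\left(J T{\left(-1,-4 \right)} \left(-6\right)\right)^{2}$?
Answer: $3600$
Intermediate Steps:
$J = 5$ ($J = 4 - -1 = 4 + 1 = 5$)
$\left(J T{\left(-1,-4 \right)} \left(-6\right)\right)^{2} = \left(5 \left(\left(-2\right) \left(-1\right)\right) \left(-6\right)\right)^{2} = \left(5 \cdot 2 \left(-6\right)\right)^{2} = \left(10 \left(-6\right)\right)^{2} = \left(-60\right)^{2} = 3600$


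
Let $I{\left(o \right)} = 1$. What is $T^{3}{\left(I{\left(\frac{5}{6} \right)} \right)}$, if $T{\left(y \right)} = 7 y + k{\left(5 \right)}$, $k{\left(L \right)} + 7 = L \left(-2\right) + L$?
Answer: $-125$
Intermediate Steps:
$k{\left(L \right)} = -7 - L$ ($k{\left(L \right)} = -7 + \left(L \left(-2\right) + L\right) = -7 + \left(- 2 L + L\right) = -7 - L$)
$T{\left(y \right)} = -12 + 7 y$ ($T{\left(y \right)} = 7 y - 12 = -12 + 7 y$)
$T^{3}{\left(I{\left(\frac{5}{6} \right)} \right)} = \left(-12 + 7 \cdot 1\right)^{3} = \left(-12 + 7\right)^{3} = \left(-5\right)^{3} = -125$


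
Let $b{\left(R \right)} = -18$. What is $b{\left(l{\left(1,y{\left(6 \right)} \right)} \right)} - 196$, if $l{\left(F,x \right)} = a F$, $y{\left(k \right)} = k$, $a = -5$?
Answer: $-214$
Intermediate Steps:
$l{\left(F,x \right)} = - 5 F$
$b{\left(l{\left(1,y{\left(6 \right)} \right)} \right)} - 196 = -18 - 196 = -214$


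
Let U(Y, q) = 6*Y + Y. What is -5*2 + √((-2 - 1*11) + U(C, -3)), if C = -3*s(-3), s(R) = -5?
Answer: -10 + 2*√23 ≈ -0.40834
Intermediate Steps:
C = 15 (C = -3*(-5) = 15)
U(Y, q) = 7*Y
-5*2 + √((-2 - 1*11) + U(C, -3)) = -5*2 + √((-2 - 1*11) + 7*15) = -10 + √((-2 - 11) + 105) = -10 + √(-13 + 105) = -10 + √92 = -10 + 2*√23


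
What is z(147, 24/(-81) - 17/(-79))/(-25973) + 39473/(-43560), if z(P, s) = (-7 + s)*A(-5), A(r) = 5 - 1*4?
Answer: -242906934913/268137979560 ≈ -0.90590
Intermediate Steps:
A(r) = 1 (A(r) = 5 - 4 = 1)
z(P, s) = -7 + s (z(P, s) = (-7 + s)*1 = -7 + s)
z(147, 24/(-81) - 17/(-79))/(-25973) + 39473/(-43560) = (-7 + (24/(-81) - 17/(-79)))/(-25973) + 39473/(-43560) = (-7 + (24*(-1/81) - 17*(-1/79)))*(-1/25973) + 39473*(-1/43560) = (-7 + (-8/27 + 17/79))*(-1/25973) - 39473/43560 = (-7 - 173/2133)*(-1/25973) - 39473/43560 = -15104/2133*(-1/25973) - 39473/43560 = 15104/55400409 - 39473/43560 = -242906934913/268137979560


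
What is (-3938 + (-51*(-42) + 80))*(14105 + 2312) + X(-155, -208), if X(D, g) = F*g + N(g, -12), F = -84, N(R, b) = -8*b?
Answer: -28154004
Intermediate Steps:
X(D, g) = 96 - 84*g (X(D, g) = -84*g - 8*(-12) = -84*g + 96 = 96 - 84*g)
(-3938 + (-51*(-42) + 80))*(14105 + 2312) + X(-155, -208) = (-3938 + (-51*(-42) + 80))*(14105 + 2312) + (96 - 84*(-208)) = (-3938 + (2142 + 80))*16417 + (96 + 17472) = (-3938 + 2222)*16417 + 17568 = -1716*16417 + 17568 = -28171572 + 17568 = -28154004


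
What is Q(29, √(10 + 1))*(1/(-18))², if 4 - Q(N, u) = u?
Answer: 1/81 - √11/324 ≈ 0.0021092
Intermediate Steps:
Q(N, u) = 4 - u
Q(29, √(10 + 1))*(1/(-18))² = (4 - √(10 + 1))*(1/(-18))² = (4 - √11)*(-1/18)² = (4 - √11)*(1/324) = 1/81 - √11/324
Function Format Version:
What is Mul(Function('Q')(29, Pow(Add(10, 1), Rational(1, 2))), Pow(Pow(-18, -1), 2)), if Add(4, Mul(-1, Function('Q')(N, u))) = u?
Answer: Add(Rational(1, 81), Mul(Rational(-1, 324), Pow(11, Rational(1, 2)))) ≈ 0.0021092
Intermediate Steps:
Function('Q')(N, u) = Add(4, Mul(-1, u))
Mul(Function('Q')(29, Pow(Add(10, 1), Rational(1, 2))), Pow(Pow(-18, -1), 2)) = Mul(Add(4, Mul(-1, Pow(Add(10, 1), Rational(1, 2)))), Pow(Pow(-18, -1), 2)) = Mul(Add(4, Mul(-1, Pow(11, Rational(1, 2)))), Pow(Rational(-1, 18), 2)) = Mul(Add(4, Mul(-1, Pow(11, Rational(1, 2)))), Rational(1, 324)) = Add(Rational(1, 81), Mul(Rational(-1, 324), Pow(11, Rational(1, 2))))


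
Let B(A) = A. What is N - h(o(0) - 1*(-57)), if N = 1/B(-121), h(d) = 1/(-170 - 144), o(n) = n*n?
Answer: -193/37994 ≈ -0.0050797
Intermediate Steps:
o(n) = n**2
h(d) = -1/314 (h(d) = 1/(-314) = -1/314)
N = -1/121 (N = 1/(-121) = -1/121 ≈ -0.0082645)
N - h(o(0) - 1*(-57)) = -1/121 - 1*(-1/314) = -1/121 + 1/314 = -193/37994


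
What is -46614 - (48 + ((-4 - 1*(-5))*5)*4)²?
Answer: -51238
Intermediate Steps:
-46614 - (48 + ((-4 - 1*(-5))*5)*4)² = -46614 - (48 + ((-4 + 5)*5)*4)² = -46614 - (48 + (1*5)*4)² = -46614 - (48 + 5*4)² = -46614 - (48 + 20)² = -46614 - 1*68² = -46614 - 1*4624 = -46614 - 4624 = -51238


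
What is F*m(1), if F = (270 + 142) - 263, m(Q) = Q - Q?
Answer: 0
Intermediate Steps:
m(Q) = 0
F = 149 (F = 412 - 263 = 149)
F*m(1) = 149*0 = 0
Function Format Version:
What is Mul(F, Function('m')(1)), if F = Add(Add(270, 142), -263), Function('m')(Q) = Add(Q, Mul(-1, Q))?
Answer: 0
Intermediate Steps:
Function('m')(Q) = 0
F = 149 (F = Add(412, -263) = 149)
Mul(F, Function('m')(1)) = Mul(149, 0) = 0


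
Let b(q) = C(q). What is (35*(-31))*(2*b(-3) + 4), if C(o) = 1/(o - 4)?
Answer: -4030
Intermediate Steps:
C(o) = 1/(-4 + o)
b(q) = 1/(-4 + q)
(35*(-31))*(2*b(-3) + 4) = (35*(-31))*(2/(-4 - 3) + 4) = -1085*(2/(-7) + 4) = -1085*(2*(-1/7) + 4) = -1085*(-2/7 + 4) = -1085*26/7 = -4030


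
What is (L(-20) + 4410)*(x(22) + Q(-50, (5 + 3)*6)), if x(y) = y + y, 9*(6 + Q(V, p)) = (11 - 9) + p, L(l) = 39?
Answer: 581336/3 ≈ 1.9378e+5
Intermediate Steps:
Q(V, p) = -52/9 + p/9 (Q(V, p) = -6 + ((11 - 9) + p)/9 = -6 + (2 + p)/9 = -6 + (2/9 + p/9) = -52/9 + p/9)
x(y) = 2*y
(L(-20) + 4410)*(x(22) + Q(-50, (5 + 3)*6)) = (39 + 4410)*(2*22 + (-52/9 + ((5 + 3)*6)/9)) = 4449*(44 + (-52/9 + (8*6)/9)) = 4449*(44 + (-52/9 + (⅑)*48)) = 4449*(44 + (-52/9 + 16/3)) = 4449*(44 - 4/9) = 4449*(392/9) = 581336/3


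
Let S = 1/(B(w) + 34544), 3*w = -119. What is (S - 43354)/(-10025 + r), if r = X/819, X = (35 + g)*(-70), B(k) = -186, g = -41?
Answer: 58092712509/13432431890 ≈ 4.3248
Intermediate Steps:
w = -119/3 (w = (1/3)*(-119) = -119/3 ≈ -39.667)
X = 420 (X = (35 - 41)*(-70) = -6*(-70) = 420)
S = 1/34358 (S = 1/(-186 + 34544) = 1/34358 ≈ 2.9105e-5)
r = 20/39 (r = 420/819 = 420*(1/819) = 20/39 ≈ 0.51282)
(S - 43354)/(-10025 + r) = (1/34358 - 43354)/(-10025 + 20/39) = -1489556731/(34358*(-390955/39)) = -1489556731/34358*(-39/390955) = 58092712509/13432431890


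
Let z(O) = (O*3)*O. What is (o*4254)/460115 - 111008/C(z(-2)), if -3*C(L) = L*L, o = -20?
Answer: 638404526/276069 ≈ 2312.5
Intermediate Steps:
z(O) = 3*O² (z(O) = (3*O)*O = 3*O²)
C(L) = -L²/3 (C(L) = -L*L/3 = -L²/3)
(o*4254)/460115 - 111008/C(z(-2)) = -20*4254/460115 - 111008/((-(3*(-2)²)²/3)) = -85080*1/460115 - 111008/((-(3*4)²/3)) = -17016/92023 - 111008/((-⅓*12²)) = -17016/92023 - 111008/((-⅓*144)) = -17016/92023 - 111008/(-48) = -17016/92023 - 111008*(-1/48) = -17016/92023 + 6938/3 = 638404526/276069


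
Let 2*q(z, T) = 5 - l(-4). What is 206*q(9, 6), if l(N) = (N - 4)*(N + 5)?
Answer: 1339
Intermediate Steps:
l(N) = (-4 + N)*(5 + N)
q(z, T) = 13/2 (q(z, T) = (5 - (-20 - 4 + (-4)²))/2 = (5 - (-20 - 4 + 16))/2 = (5 - 1*(-8))/2 = (5 + 8)/2 = (½)*13 = 13/2)
206*q(9, 6) = 206*(13/2) = 1339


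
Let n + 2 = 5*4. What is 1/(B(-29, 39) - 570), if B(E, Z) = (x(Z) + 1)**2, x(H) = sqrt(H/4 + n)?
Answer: -8660/4685449 - 16*sqrt(111)/4685449 ≈ -0.0018843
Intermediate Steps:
n = 18 (n = -2 + 5*4 = -2 + 20 = 18)
x(H) = sqrt(18 + H/4) (x(H) = sqrt(H/4 + 18) = sqrt(18 + H/4))
B(E, Z) = (1 + sqrt(72 + Z)/2)**2 (B(E, Z) = (sqrt(72 + Z)/2 + 1)**2 = (1 + sqrt(72 + Z)/2)**2)
1/(B(-29, 39) - 570) = 1/((2 + sqrt(72 + 39))**2/4 - 570) = 1/((2 + sqrt(111))**2/4 - 570) = 1/(-570 + (2 + sqrt(111))**2/4)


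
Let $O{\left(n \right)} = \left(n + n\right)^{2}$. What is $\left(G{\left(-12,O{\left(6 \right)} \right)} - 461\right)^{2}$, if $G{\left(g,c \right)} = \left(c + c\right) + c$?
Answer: $841$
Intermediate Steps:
$O{\left(n \right)} = 4 n^{2}$ ($O{\left(n \right)} = \left(2 n\right)^{2} = 4 n^{2}$)
$G{\left(g,c \right)} = 3 c$ ($G{\left(g,c \right)} = 2 c + c = 3 c$)
$\left(G{\left(-12,O{\left(6 \right)} \right)} - 461\right)^{2} = \left(3 \cdot 4 \cdot 6^{2} - 461\right)^{2} = \left(3 \cdot 4 \cdot 36 - 461\right)^{2} = \left(3 \cdot 144 - 461\right)^{2} = \left(432 - 461\right)^{2} = \left(-29\right)^{2} = 841$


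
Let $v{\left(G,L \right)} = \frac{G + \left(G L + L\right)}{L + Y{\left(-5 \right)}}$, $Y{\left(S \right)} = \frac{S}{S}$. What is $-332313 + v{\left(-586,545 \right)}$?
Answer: $- \frac{181762309}{546} \approx -3.329 \cdot 10^{5}$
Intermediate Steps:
$Y{\left(S \right)} = 1$
$v{\left(G,L \right)} = \frac{G + L + G L}{1 + L}$ ($v{\left(G,L \right)} = \frac{G + \left(G L + L\right)}{L + 1} = \frac{G + \left(L + G L\right)}{1 + L} = \frac{G + L + G L}{1 + L}$)
$-332313 + v{\left(-586,545 \right)} = -332313 + \frac{-586 + 545 - 319370}{1 + 545} = -332313 + \frac{-586 + 545 - 319370}{546} = -332313 + \frac{1}{546} \left(-319411\right) = -332313 - \frac{319411}{546} = - \frac{181762309}{546}$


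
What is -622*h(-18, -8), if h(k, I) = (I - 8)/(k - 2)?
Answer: -2488/5 ≈ -497.60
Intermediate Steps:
h(k, I) = (-8 + I)/(-2 + k)
-622*h(-18, -8) = -622*(-8 - 8)/(-2 - 18) = -622*(-16)/(-20) = -(-311)*(-16)/10 = -622*⅘ = -2488/5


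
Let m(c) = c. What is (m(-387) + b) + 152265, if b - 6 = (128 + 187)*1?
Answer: 152199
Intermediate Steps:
b = 321 (b = 6 + (128 + 187)*1 = 6 + 315*1 = 6 + 315 = 321)
(m(-387) + b) + 152265 = (-387 + 321) + 152265 = -66 + 152265 = 152199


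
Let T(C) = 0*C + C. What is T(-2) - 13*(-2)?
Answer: 24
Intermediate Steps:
T(C) = C (T(C) = 0 + C = C)
T(-2) - 13*(-2) = -2 - 13*(-2) = -2 + 26 = 24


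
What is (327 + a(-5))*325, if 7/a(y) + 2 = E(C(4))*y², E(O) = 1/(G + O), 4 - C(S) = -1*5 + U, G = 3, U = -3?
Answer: 99450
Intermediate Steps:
C(S) = 12 (C(S) = 4 - (-1*5 - 3) = 4 - (-5 - 3) = 4 - 1*(-8) = 4 + 8 = 12)
E(O) = 1/(3 + O)
a(y) = 7/(-2 + y²/15) (a(y) = 7/(-2 + y²/(3 + 12)) = 7/(-2 + y²/15))
(327 + a(-5))*325 = (327 + 105/(-30 + (-5)²))*325 = (327 + 105/(-30 + 25))*325 = (327 + 105/(-5))*325 = (327 + 105*(-⅕))*325 = (327 - 21)*325 = 306*325 = 99450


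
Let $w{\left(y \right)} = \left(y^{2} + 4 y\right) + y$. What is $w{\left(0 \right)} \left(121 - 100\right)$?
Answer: $0$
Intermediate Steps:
$w{\left(y \right)} = y^{2} + 5 y$
$w{\left(0 \right)} \left(121 - 100\right) = 0 \left(5 + 0\right) \left(121 - 100\right) = 0 \cdot 5 \cdot 21 = 0 \cdot 21 = 0$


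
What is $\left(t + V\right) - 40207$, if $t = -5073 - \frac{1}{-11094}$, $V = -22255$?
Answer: $- \frac{749233289}{11094} \approx -67535.0$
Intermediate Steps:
$t = - \frac{56279861}{11094}$ ($t = -5073 - - \frac{1}{11094} = -5073 + \frac{1}{11094} = - \frac{56279861}{11094} \approx -5073.0$)
$\left(t + V\right) - 40207 = \left(- \frac{56279861}{11094} - 22255\right) - 40207 = - \frac{303176831}{11094} - 40207 = - \frac{749233289}{11094}$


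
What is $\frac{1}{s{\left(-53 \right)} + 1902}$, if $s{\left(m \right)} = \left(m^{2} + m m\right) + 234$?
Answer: $\frac{1}{7754} \approx 0.00012897$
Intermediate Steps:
$s{\left(m \right)} = 234 + 2 m^{2}$ ($s{\left(m \right)} = \left(m^{2} + m^{2}\right) + 234 = 2 m^{2} + 234 = 234 + 2 m^{2}$)
$\frac{1}{s{\left(-53 \right)} + 1902} = \frac{1}{\left(234 + 2 \left(-53\right)^{2}\right) + 1902} = \frac{1}{\left(234 + 2 \cdot 2809\right) + 1902} = \frac{1}{\left(234 + 5618\right) + 1902} = \frac{1}{5852 + 1902} = \frac{1}{7754}$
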